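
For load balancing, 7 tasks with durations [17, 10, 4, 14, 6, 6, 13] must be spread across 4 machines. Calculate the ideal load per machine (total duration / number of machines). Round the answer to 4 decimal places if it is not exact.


Total processing time = 17 + 10 + 4 + 14 + 6 + 6 + 13 = 70
Number of machines = 4
Ideal balanced load = 70 / 4 = 17.5

17.5


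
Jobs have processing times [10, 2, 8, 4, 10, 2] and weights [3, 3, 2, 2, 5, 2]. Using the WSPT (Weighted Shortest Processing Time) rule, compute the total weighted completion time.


Compute p/w ratios and sort ascending (WSPT): [(2, 3), (2, 2), (4, 2), (10, 5), (10, 3), (8, 2)]
Compute weighted completion times:
  Job (p=2,w=3): C=2, w*C=3*2=6
  Job (p=2,w=2): C=4, w*C=2*4=8
  Job (p=4,w=2): C=8, w*C=2*8=16
  Job (p=10,w=5): C=18, w*C=5*18=90
  Job (p=10,w=3): C=28, w*C=3*28=84
  Job (p=8,w=2): C=36, w*C=2*36=72
Total weighted completion time = 276

276


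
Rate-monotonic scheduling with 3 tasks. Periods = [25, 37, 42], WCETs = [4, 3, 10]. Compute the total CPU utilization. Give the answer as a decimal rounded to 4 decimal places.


Compute individual utilizations (exact fractions):
  Task 1: C/T = 4/25 (approx. 0.16)
  Task 2: C/T = 3/37 (approx. 0.0811)
  Task 3: C/T = 10/42 = 5/21 (approx. 0.2381)
Total utilization U = 4/25 + 3/37 + 5/21 = 9308/19425
Rounded to 4 decimal places: U = 0.4792
RM (Liu & Layland) bound for 3 tasks = 0.779763; compare with U = 9308/19425 (approx. 0.479176)
U <= bound, so schedulable by RM sufficient condition.

0.4792


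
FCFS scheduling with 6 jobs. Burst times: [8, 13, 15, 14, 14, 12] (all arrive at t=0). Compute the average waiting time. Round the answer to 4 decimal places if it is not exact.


FCFS order (as given): [8, 13, 15, 14, 14, 12]
Waiting times:
  Job 1: wait = 0
  Job 2: wait = 8
  Job 3: wait = 21
  Job 4: wait = 36
  Job 5: wait = 50
  Job 6: wait = 64
Sum of waiting times = 179
Average waiting time = 179/6 = 29.8333

29.8333


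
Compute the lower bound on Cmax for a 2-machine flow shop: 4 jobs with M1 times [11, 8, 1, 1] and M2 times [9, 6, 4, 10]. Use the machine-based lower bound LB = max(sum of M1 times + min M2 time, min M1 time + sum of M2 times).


LB1 = sum(M1 times) + min(M2 times) = 21 + 4 = 25
LB2 = min(M1 times) + sum(M2 times) = 1 + 29 = 30
Lower bound = max(LB1, LB2) = max(25, 30) = 30

30


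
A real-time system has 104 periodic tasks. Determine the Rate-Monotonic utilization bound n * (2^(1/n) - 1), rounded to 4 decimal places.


Compute 2^(1/104) = 1.0066871365
Subtract 1: 1.0066871365 - 1 = 0.0066871365
Multiply by n: 104 * 0.0066871365 = 0.6954621960
Round to 4 dp: 0.6955

0.6955


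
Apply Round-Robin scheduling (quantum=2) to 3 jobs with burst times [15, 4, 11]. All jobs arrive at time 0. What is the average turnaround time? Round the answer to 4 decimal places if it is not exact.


Time quantum = 2
Execution trace:
  J1 runs 2 units, time = 2
  J2 runs 2 units, time = 4
  J3 runs 2 units, time = 6
  J1 runs 2 units, time = 8
  J2 runs 2 units, time = 10
  J3 runs 2 units, time = 12
  J1 runs 2 units, time = 14
  J3 runs 2 units, time = 16
  J1 runs 2 units, time = 18
  J3 runs 2 units, time = 20
  J1 runs 2 units, time = 22
  J3 runs 2 units, time = 24
  J1 runs 2 units, time = 26
  J3 runs 1 units, time = 27
  J1 runs 2 units, time = 29
  J1 runs 1 units, time = 30
Finish times: [30, 10, 27]
Average turnaround = 67/3 = 22.3333

22.3333


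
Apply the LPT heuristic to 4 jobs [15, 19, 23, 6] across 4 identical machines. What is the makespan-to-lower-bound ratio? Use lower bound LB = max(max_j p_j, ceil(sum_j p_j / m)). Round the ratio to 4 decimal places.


LPT order: [23, 19, 15, 6]
Machine loads after assignment: [23, 19, 15, 6]
LPT makespan = 23
Lower bound = max(max_job, ceil(total/4)) = max(23, 16) = 23
Ratio = 23 / 23 = 1.0

1.0


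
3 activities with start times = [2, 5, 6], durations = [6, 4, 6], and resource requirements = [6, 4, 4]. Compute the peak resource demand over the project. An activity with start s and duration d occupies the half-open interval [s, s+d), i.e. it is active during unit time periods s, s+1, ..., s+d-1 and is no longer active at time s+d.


Each activity i is active on [start_i, start_i + duration_i).
Compute total resource usage per time slot:
  t=0: active resources = [], total = 0
  t=1: active resources = [], total = 0
  t=2: active resources = [6], total = 6
  t=3: active resources = [6], total = 6
  t=4: active resources = [6], total = 6
  t=5: active resources = [6, 4], total = 10
  t=6: active resources = [6, 4, 4], total = 14
  t=7: active resources = [6, 4, 4], total = 14
  t=8: active resources = [4, 4], total = 8
  t=9: active resources = [4], total = 4
  t=10: active resources = [4], total = 4
  t=11: active resources = [4], total = 4
Peak resource demand = 14

14


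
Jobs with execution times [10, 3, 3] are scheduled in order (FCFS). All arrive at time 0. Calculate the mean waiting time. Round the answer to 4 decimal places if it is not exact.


FCFS order (as given): [10, 3, 3]
Waiting times:
  Job 1: wait = 0
  Job 2: wait = 10
  Job 3: wait = 13
Sum of waiting times = 23
Average waiting time = 23/3 = 7.6667

7.6667


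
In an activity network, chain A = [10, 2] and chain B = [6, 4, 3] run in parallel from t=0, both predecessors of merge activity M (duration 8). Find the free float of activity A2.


ES(A2) = sum of predecessors on chain A = 10
EF(A2) = ES + duration = 10 + 2 = 12
Successor of A2 is M. ES(M) = max(sum(A), sum(B)) = max(12, 13) = 13
Free float = ES(successor) - EF(current) = 13 - 12 = 1

1


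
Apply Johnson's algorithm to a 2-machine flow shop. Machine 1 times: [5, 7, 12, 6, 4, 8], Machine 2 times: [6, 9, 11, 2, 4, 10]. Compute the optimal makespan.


Apply Johnson's rule:
  Group 1 (a <= b): [(5, 4, 4), (1, 5, 6), (2, 7, 9), (6, 8, 10)]
  Group 2 (a > b): [(3, 12, 11), (4, 6, 2)]
Optimal job order: [5, 1, 2, 6, 3, 4]
Schedule:
  Job 5: M1 done at 4, M2 done at 8
  Job 1: M1 done at 9, M2 done at 15
  Job 2: M1 done at 16, M2 done at 25
  Job 6: M1 done at 24, M2 done at 35
  Job 3: M1 done at 36, M2 done at 47
  Job 4: M1 done at 42, M2 done at 49
Makespan = 49

49


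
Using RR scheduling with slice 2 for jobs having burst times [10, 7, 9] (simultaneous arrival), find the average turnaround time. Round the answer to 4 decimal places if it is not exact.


Time quantum = 2
Execution trace:
  J1 runs 2 units, time = 2
  J2 runs 2 units, time = 4
  J3 runs 2 units, time = 6
  J1 runs 2 units, time = 8
  J2 runs 2 units, time = 10
  J3 runs 2 units, time = 12
  J1 runs 2 units, time = 14
  J2 runs 2 units, time = 16
  J3 runs 2 units, time = 18
  J1 runs 2 units, time = 20
  J2 runs 1 units, time = 21
  J3 runs 2 units, time = 23
  J1 runs 2 units, time = 25
  J3 runs 1 units, time = 26
Finish times: [25, 21, 26]
Average turnaround = 72/3 = 24.0

24.0


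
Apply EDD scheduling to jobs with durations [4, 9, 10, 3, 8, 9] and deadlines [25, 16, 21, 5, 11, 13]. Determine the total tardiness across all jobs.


Sort by due date (EDD order): [(3, 5), (8, 11), (9, 13), (9, 16), (10, 21), (4, 25)]
Compute completion times and tardiness:
  Job 1: p=3, d=5, C=3, tardiness=max(0,3-5)=0
  Job 2: p=8, d=11, C=11, tardiness=max(0,11-11)=0
  Job 3: p=9, d=13, C=20, tardiness=max(0,20-13)=7
  Job 4: p=9, d=16, C=29, tardiness=max(0,29-16)=13
  Job 5: p=10, d=21, C=39, tardiness=max(0,39-21)=18
  Job 6: p=4, d=25, C=43, tardiness=max(0,43-25)=18
Total tardiness = 56

56


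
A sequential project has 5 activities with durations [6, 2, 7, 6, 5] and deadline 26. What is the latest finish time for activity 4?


LF(activity 4) = deadline - sum of successor durations
Successors: activities 5 through 5 with durations [5]
Sum of successor durations = 5
LF = 26 - 5 = 21

21


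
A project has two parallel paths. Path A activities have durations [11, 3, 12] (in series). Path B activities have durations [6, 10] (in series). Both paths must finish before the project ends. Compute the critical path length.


Path A total = 11 + 3 + 12 = 26
Path B total = 6 + 10 = 16
Critical path = longest path = max(26, 16) = 26

26


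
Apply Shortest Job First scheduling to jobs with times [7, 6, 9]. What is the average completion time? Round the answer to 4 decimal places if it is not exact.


SJF order (ascending): [6, 7, 9]
Completion times:
  Job 1: burst=6, C=6
  Job 2: burst=7, C=13
  Job 3: burst=9, C=22
Average completion = 41/3 = 13.6667

13.6667


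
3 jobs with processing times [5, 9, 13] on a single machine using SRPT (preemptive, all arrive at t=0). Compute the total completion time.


Since all jobs arrive at t=0, SRPT equals SPT ordering.
SPT order: [5, 9, 13]
Completion times:
  Job 1: p=5, C=5
  Job 2: p=9, C=14
  Job 3: p=13, C=27
Total completion time = 5 + 14 + 27 = 46

46


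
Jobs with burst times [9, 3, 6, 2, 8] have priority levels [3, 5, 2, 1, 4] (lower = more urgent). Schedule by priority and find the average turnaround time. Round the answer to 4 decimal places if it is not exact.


Sort by priority (ascending = highest first):
Order: [(1, 2), (2, 6), (3, 9), (4, 8), (5, 3)]
Completion times:
  Priority 1, burst=2, C=2
  Priority 2, burst=6, C=8
  Priority 3, burst=9, C=17
  Priority 4, burst=8, C=25
  Priority 5, burst=3, C=28
Average turnaround = 80/5 = 16.0

16.0


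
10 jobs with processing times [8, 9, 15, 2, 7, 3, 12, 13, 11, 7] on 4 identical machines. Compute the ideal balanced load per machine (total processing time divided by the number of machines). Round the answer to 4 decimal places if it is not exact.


Total processing time = 8 + 9 + 15 + 2 + 7 + 3 + 12 + 13 + 11 + 7 = 87
Number of machines = 4
Ideal balanced load = 87 / 4 = 21.75

21.75


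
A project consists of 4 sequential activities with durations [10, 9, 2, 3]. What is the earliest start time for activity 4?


Activity 4 starts after activities 1 through 3 complete.
Predecessor durations: [10, 9, 2]
ES = 10 + 9 + 2 = 21

21


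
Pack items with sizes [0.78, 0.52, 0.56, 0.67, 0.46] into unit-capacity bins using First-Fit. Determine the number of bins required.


Place items sequentially using First-Fit:
  Item 0.78 -> new Bin 1
  Item 0.52 -> new Bin 2
  Item 0.56 -> new Bin 3
  Item 0.67 -> new Bin 4
  Item 0.46 -> Bin 2 (now 0.98)
Total bins used = 4

4


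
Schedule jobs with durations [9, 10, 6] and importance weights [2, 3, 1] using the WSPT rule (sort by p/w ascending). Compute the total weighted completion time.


Compute p/w ratios and sort ascending (WSPT): [(10, 3), (9, 2), (6, 1)]
Compute weighted completion times:
  Job (p=10,w=3): C=10, w*C=3*10=30
  Job (p=9,w=2): C=19, w*C=2*19=38
  Job (p=6,w=1): C=25, w*C=1*25=25
Total weighted completion time = 93

93


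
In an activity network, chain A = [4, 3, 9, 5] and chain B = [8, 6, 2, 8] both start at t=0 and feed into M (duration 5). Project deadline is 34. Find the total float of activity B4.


Forward pass: ES(B4) = sum of predecessors on chain B = 16
EF = ES + duration = 16 + 8 = 24
Backward pass: LF(M) = deadline = 34; LS(M) = 34 - 5 = 29
LF(B4) = LS(M) - sum(successors on chain B) = 29 - 0 = 29
LS = LF - duration = 29 - 8 = 21
Total float = LS - ES = 21 - 16 = 5

5


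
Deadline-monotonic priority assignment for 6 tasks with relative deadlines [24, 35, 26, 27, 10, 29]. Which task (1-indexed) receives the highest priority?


Sort tasks by relative deadline (ascending):
  Task 5: deadline = 10
  Task 1: deadline = 24
  Task 3: deadline = 26
  Task 4: deadline = 27
  Task 6: deadline = 29
  Task 2: deadline = 35
Priority order (highest first): [5, 1, 3, 4, 6, 2]
Highest priority task = 5

5


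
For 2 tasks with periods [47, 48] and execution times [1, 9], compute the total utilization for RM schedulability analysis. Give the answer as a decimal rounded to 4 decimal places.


Compute individual utilizations (exact fractions):
  Task 1: C/T = 1/47 (approx. 0.0213)
  Task 2: C/T = 9/48 = 3/16 (approx. 0.1875)
Total utilization U = 1/47 + 3/16 = 157/752
Rounded to 4 decimal places: U = 0.2088
RM (Liu & Layland) bound for 2 tasks = 0.828427; compare with U = 157/752 (approx. 0.208777)
U <= bound, so schedulable by RM sufficient condition.

0.2088


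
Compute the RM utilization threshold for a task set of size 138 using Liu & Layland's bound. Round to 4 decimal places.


Compute 2^(1/138) = 1.0050354411
Subtract 1: 1.0050354411 - 1 = 0.0050354411
Multiply by n: 138 * 0.0050354411 = 0.6948908718
Round to 4 dp: 0.6949

0.6949


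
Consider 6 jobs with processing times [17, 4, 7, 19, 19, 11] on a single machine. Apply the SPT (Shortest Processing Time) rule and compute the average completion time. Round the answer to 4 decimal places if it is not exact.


Sort jobs by processing time (SPT order): [4, 7, 11, 17, 19, 19]
Compute completion times sequentially:
  Job 1: processing = 4, completes at 4
  Job 2: processing = 7, completes at 11
  Job 3: processing = 11, completes at 22
  Job 4: processing = 17, completes at 39
  Job 5: processing = 19, completes at 58
  Job 6: processing = 19, completes at 77
Sum of completion times = 211
Average completion time = 211/6 = 35.1667

35.1667


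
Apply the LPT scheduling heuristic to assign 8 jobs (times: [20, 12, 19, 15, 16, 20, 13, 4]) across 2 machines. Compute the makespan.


Sort jobs in decreasing order (LPT): [20, 20, 19, 16, 15, 13, 12, 4]
Assign each job to the least loaded machine:
  Machine 1: jobs [20, 19, 13, 4], load = 56
  Machine 2: jobs [20, 16, 15, 12], load = 63
Makespan = max load = 63

63


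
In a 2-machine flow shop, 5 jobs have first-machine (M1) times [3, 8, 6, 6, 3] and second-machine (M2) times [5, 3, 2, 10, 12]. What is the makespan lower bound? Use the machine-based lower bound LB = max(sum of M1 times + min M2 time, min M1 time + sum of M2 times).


LB1 = sum(M1 times) + min(M2 times) = 26 + 2 = 28
LB2 = min(M1 times) + sum(M2 times) = 3 + 32 = 35
Lower bound = max(LB1, LB2) = max(28, 35) = 35

35


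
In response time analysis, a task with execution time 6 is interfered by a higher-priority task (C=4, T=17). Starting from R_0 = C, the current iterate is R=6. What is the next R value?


R_next = C + ceil(R_prev / T_hp) * C_hp
ceil(6 / 17) = ceil(0.3529) = 1
Interference = 1 * 4 = 4
R_next = 6 + 4 = 10

10


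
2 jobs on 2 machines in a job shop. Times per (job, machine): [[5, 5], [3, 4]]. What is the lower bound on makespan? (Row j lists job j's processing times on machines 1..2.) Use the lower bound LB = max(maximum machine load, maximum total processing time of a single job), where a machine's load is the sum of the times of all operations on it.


Machine loads:
  Machine 1: 5 + 3 = 8
  Machine 2: 5 + 4 = 9
Max machine load = 9
Job totals:
  Job 1: 10
  Job 2: 7
Max job total = 10
Lower bound = max(9, 10) = 10

10


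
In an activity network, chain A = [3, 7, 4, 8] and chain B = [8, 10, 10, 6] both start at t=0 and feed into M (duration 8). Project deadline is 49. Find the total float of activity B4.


Forward pass: ES(B4) = sum of predecessors on chain B = 28
EF = ES + duration = 28 + 6 = 34
Backward pass: LF(M) = deadline = 49; LS(M) = 49 - 8 = 41
LF(B4) = LS(M) - sum(successors on chain B) = 41 - 0 = 41
LS = LF - duration = 41 - 6 = 35
Total float = LS - ES = 35 - 28 = 7

7


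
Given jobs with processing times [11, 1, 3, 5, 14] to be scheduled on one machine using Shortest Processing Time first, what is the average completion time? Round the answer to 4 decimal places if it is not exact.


Sort jobs by processing time (SPT order): [1, 3, 5, 11, 14]
Compute completion times sequentially:
  Job 1: processing = 1, completes at 1
  Job 2: processing = 3, completes at 4
  Job 3: processing = 5, completes at 9
  Job 4: processing = 11, completes at 20
  Job 5: processing = 14, completes at 34
Sum of completion times = 68
Average completion time = 68/5 = 13.6

13.6


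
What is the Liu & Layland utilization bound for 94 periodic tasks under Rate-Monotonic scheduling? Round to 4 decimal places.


Compute 2^(1/94) = 1.0074011604
Subtract 1: 1.0074011604 - 1 = 0.0074011604
Multiply by n: 94 * 0.0074011604 = 0.6957090776
Round to 4 dp: 0.6957

0.6957


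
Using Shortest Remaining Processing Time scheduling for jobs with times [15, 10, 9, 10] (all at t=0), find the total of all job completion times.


Since all jobs arrive at t=0, SRPT equals SPT ordering.
SPT order: [9, 10, 10, 15]
Completion times:
  Job 1: p=9, C=9
  Job 2: p=10, C=19
  Job 3: p=10, C=29
  Job 4: p=15, C=44
Total completion time = 9 + 19 + 29 + 44 = 101

101


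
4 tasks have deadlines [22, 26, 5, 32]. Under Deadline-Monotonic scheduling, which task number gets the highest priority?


Sort tasks by relative deadline (ascending):
  Task 3: deadline = 5
  Task 1: deadline = 22
  Task 2: deadline = 26
  Task 4: deadline = 32
Priority order (highest first): [3, 1, 2, 4]
Highest priority task = 3

3


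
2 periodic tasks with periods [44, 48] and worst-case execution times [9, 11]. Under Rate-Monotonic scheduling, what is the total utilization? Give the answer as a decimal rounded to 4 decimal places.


Compute individual utilizations (exact fractions):
  Task 1: C/T = 9/44 (approx. 0.2045)
  Task 2: C/T = 11/48 (approx. 0.2292)
Total utilization U = 9/44 + 11/48 = 229/528
Rounded to 4 decimal places: U = 0.4337
RM (Liu & Layland) bound for 2 tasks = 0.828427; compare with U = 229/528 (approx. 0.433712)
U <= bound, so schedulable by RM sufficient condition.

0.4337


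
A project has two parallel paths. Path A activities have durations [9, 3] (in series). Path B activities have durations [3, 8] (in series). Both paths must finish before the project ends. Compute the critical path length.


Path A total = 9 + 3 = 12
Path B total = 3 + 8 = 11
Critical path = longest path = max(12, 11) = 12

12


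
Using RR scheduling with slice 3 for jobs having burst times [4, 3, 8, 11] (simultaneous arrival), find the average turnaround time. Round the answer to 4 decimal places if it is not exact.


Time quantum = 3
Execution trace:
  J1 runs 3 units, time = 3
  J2 runs 3 units, time = 6
  J3 runs 3 units, time = 9
  J4 runs 3 units, time = 12
  J1 runs 1 units, time = 13
  J3 runs 3 units, time = 16
  J4 runs 3 units, time = 19
  J3 runs 2 units, time = 21
  J4 runs 3 units, time = 24
  J4 runs 2 units, time = 26
Finish times: [13, 6, 21, 26]
Average turnaround = 66/4 = 16.5

16.5


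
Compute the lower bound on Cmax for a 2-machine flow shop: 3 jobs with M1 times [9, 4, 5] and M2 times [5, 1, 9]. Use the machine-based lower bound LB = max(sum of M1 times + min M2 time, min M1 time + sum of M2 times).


LB1 = sum(M1 times) + min(M2 times) = 18 + 1 = 19
LB2 = min(M1 times) + sum(M2 times) = 4 + 15 = 19
Lower bound = max(LB1, LB2) = max(19, 19) = 19

19


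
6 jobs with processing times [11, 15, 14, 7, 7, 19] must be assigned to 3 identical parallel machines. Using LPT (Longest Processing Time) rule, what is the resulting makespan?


Sort jobs in decreasing order (LPT): [19, 15, 14, 11, 7, 7]
Assign each job to the least loaded machine:
  Machine 1: jobs [19, 7], load = 26
  Machine 2: jobs [15, 7], load = 22
  Machine 3: jobs [14, 11], load = 25
Makespan = max load = 26

26


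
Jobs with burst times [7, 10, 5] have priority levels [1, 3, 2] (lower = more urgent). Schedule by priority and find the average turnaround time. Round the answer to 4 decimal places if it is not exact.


Sort by priority (ascending = highest first):
Order: [(1, 7), (2, 5), (3, 10)]
Completion times:
  Priority 1, burst=7, C=7
  Priority 2, burst=5, C=12
  Priority 3, burst=10, C=22
Average turnaround = 41/3 = 13.6667

13.6667


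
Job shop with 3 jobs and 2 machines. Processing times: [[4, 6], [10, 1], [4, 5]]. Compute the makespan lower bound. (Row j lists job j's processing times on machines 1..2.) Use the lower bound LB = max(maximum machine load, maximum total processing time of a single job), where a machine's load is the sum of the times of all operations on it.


Machine loads:
  Machine 1: 4 + 10 + 4 = 18
  Machine 2: 6 + 1 + 5 = 12
Max machine load = 18
Job totals:
  Job 1: 10
  Job 2: 11
  Job 3: 9
Max job total = 11
Lower bound = max(18, 11) = 18

18


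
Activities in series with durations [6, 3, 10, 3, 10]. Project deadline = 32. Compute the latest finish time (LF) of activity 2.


LF(activity 2) = deadline - sum of successor durations
Successors: activities 3 through 5 with durations [10, 3, 10]
Sum of successor durations = 23
LF = 32 - 23 = 9

9


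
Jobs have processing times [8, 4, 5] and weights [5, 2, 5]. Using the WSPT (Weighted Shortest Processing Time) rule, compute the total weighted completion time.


Compute p/w ratios and sort ascending (WSPT): [(5, 5), (8, 5), (4, 2)]
Compute weighted completion times:
  Job (p=5,w=5): C=5, w*C=5*5=25
  Job (p=8,w=5): C=13, w*C=5*13=65
  Job (p=4,w=2): C=17, w*C=2*17=34
Total weighted completion time = 124

124


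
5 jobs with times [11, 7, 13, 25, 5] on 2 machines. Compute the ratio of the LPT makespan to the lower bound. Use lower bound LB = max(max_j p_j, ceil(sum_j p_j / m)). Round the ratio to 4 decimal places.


LPT order: [25, 13, 11, 7, 5]
Machine loads after assignment: [30, 31]
LPT makespan = 31
Lower bound = max(max_job, ceil(total/2)) = max(25, 31) = 31
Ratio = 31 / 31 = 1.0

1.0


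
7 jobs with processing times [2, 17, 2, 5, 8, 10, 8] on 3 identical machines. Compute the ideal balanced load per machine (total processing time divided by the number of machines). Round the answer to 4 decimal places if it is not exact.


Total processing time = 2 + 17 + 2 + 5 + 8 + 10 + 8 = 52
Number of machines = 3
Ideal balanced load = 52 / 3 = 17.3333

17.3333


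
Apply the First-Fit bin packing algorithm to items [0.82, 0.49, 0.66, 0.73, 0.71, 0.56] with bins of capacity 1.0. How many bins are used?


Place items sequentially using First-Fit:
  Item 0.82 -> new Bin 1
  Item 0.49 -> new Bin 2
  Item 0.66 -> new Bin 3
  Item 0.73 -> new Bin 4
  Item 0.71 -> new Bin 5
  Item 0.56 -> new Bin 6
Total bins used = 6

6


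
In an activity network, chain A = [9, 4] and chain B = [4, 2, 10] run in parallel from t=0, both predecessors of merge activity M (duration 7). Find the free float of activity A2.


ES(A2) = sum of predecessors on chain A = 9
EF(A2) = ES + duration = 9 + 4 = 13
Successor of A2 is M. ES(M) = max(sum(A), sum(B)) = max(13, 16) = 16
Free float = ES(successor) - EF(current) = 16 - 13 = 3

3


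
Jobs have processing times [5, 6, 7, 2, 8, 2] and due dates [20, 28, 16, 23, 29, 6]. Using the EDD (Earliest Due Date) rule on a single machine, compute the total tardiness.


Sort by due date (EDD order): [(2, 6), (7, 16), (5, 20), (2, 23), (6, 28), (8, 29)]
Compute completion times and tardiness:
  Job 1: p=2, d=6, C=2, tardiness=max(0,2-6)=0
  Job 2: p=7, d=16, C=9, tardiness=max(0,9-16)=0
  Job 3: p=5, d=20, C=14, tardiness=max(0,14-20)=0
  Job 4: p=2, d=23, C=16, tardiness=max(0,16-23)=0
  Job 5: p=6, d=28, C=22, tardiness=max(0,22-28)=0
  Job 6: p=8, d=29, C=30, tardiness=max(0,30-29)=1
Total tardiness = 1

1


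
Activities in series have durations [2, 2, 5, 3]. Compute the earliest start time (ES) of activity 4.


Activity 4 starts after activities 1 through 3 complete.
Predecessor durations: [2, 2, 5]
ES = 2 + 2 + 5 = 9

9


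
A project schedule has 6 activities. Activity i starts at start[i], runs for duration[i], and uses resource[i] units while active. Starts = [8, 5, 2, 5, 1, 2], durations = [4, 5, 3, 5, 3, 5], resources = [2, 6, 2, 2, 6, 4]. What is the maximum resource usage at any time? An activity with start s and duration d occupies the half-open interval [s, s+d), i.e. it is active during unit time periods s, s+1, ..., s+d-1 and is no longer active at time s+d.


Each activity i is active on [start_i, start_i + duration_i).
Compute total resource usage per time slot:
  t=0: active resources = [], total = 0
  t=1: active resources = [6], total = 6
  t=2: active resources = [2, 6, 4], total = 12
  t=3: active resources = [2, 6, 4], total = 12
  t=4: active resources = [2, 4], total = 6
  t=5: active resources = [6, 2, 4], total = 12
  t=6: active resources = [6, 2, 4], total = 12
  t=7: active resources = [6, 2], total = 8
  t=8: active resources = [2, 6, 2], total = 10
  t=9: active resources = [2, 6, 2], total = 10
  t=10: active resources = [2], total = 2
  t=11: active resources = [2], total = 2
Peak resource demand = 12

12


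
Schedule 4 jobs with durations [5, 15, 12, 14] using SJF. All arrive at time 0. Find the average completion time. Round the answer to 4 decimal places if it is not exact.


SJF order (ascending): [5, 12, 14, 15]
Completion times:
  Job 1: burst=5, C=5
  Job 2: burst=12, C=17
  Job 3: burst=14, C=31
  Job 4: burst=15, C=46
Average completion = 99/4 = 24.75

24.75


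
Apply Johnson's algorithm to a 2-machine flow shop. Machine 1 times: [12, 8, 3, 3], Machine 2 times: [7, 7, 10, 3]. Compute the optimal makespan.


Apply Johnson's rule:
  Group 1 (a <= b): [(3, 3, 10), (4, 3, 3)]
  Group 2 (a > b): [(1, 12, 7), (2, 8, 7)]
Optimal job order: [3, 4, 1, 2]
Schedule:
  Job 3: M1 done at 3, M2 done at 13
  Job 4: M1 done at 6, M2 done at 16
  Job 1: M1 done at 18, M2 done at 25
  Job 2: M1 done at 26, M2 done at 33
Makespan = 33

33


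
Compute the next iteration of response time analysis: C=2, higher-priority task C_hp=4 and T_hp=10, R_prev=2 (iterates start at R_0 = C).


R_next = C + ceil(R_prev / T_hp) * C_hp
ceil(2 / 10) = ceil(0.2) = 1
Interference = 1 * 4 = 4
R_next = 2 + 4 = 6

6


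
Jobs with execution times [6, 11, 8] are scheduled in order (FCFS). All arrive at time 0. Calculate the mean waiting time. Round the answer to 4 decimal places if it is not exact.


FCFS order (as given): [6, 11, 8]
Waiting times:
  Job 1: wait = 0
  Job 2: wait = 6
  Job 3: wait = 17
Sum of waiting times = 23
Average waiting time = 23/3 = 7.6667

7.6667


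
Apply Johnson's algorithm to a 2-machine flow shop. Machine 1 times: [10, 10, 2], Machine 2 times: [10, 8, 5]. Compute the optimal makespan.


Apply Johnson's rule:
  Group 1 (a <= b): [(3, 2, 5), (1, 10, 10)]
  Group 2 (a > b): [(2, 10, 8)]
Optimal job order: [3, 1, 2]
Schedule:
  Job 3: M1 done at 2, M2 done at 7
  Job 1: M1 done at 12, M2 done at 22
  Job 2: M1 done at 22, M2 done at 30
Makespan = 30

30


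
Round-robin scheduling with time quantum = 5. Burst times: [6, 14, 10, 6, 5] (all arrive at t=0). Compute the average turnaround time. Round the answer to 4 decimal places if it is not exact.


Time quantum = 5
Execution trace:
  J1 runs 5 units, time = 5
  J2 runs 5 units, time = 10
  J3 runs 5 units, time = 15
  J4 runs 5 units, time = 20
  J5 runs 5 units, time = 25
  J1 runs 1 units, time = 26
  J2 runs 5 units, time = 31
  J3 runs 5 units, time = 36
  J4 runs 1 units, time = 37
  J2 runs 4 units, time = 41
Finish times: [26, 41, 36, 37, 25]
Average turnaround = 165/5 = 33.0

33.0


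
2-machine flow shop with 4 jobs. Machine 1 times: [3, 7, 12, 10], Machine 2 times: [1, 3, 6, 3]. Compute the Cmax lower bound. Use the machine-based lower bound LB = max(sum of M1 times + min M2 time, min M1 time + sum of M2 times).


LB1 = sum(M1 times) + min(M2 times) = 32 + 1 = 33
LB2 = min(M1 times) + sum(M2 times) = 3 + 13 = 16
Lower bound = max(LB1, LB2) = max(33, 16) = 33

33


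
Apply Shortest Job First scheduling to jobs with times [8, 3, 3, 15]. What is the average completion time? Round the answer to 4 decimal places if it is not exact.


SJF order (ascending): [3, 3, 8, 15]
Completion times:
  Job 1: burst=3, C=3
  Job 2: burst=3, C=6
  Job 3: burst=8, C=14
  Job 4: burst=15, C=29
Average completion = 52/4 = 13.0

13.0


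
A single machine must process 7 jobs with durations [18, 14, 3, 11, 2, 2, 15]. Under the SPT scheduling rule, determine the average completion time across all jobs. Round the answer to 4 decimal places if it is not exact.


Sort jobs by processing time (SPT order): [2, 2, 3, 11, 14, 15, 18]
Compute completion times sequentially:
  Job 1: processing = 2, completes at 2
  Job 2: processing = 2, completes at 4
  Job 3: processing = 3, completes at 7
  Job 4: processing = 11, completes at 18
  Job 5: processing = 14, completes at 32
  Job 6: processing = 15, completes at 47
  Job 7: processing = 18, completes at 65
Sum of completion times = 175
Average completion time = 175/7 = 25.0

25.0


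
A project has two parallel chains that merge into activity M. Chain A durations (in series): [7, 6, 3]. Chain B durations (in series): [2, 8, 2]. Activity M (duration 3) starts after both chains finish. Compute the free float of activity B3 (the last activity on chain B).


ES(B3) = sum of predecessors on chain B = 10
EF(B3) = ES + duration = 10 + 2 = 12
Successor of B3 is M. ES(M) = max(sum(A), sum(B)) = max(16, 12) = 16
Free float = ES(successor) - EF(current) = 16 - 12 = 4

4


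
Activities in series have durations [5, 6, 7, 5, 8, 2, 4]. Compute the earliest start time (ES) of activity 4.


Activity 4 starts after activities 1 through 3 complete.
Predecessor durations: [5, 6, 7]
ES = 5 + 6 + 7 = 18

18


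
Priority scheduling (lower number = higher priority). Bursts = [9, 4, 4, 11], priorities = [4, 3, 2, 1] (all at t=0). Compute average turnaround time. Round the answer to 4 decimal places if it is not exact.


Sort by priority (ascending = highest first):
Order: [(1, 11), (2, 4), (3, 4), (4, 9)]
Completion times:
  Priority 1, burst=11, C=11
  Priority 2, burst=4, C=15
  Priority 3, burst=4, C=19
  Priority 4, burst=9, C=28
Average turnaround = 73/4 = 18.25

18.25


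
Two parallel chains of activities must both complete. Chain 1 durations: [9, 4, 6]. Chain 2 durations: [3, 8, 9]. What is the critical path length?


Path A total = 9 + 4 + 6 = 19
Path B total = 3 + 8 + 9 = 20
Critical path = longest path = max(19, 20) = 20

20


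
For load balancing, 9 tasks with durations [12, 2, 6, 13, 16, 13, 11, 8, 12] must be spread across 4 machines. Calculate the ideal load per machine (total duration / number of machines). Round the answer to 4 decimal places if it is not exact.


Total processing time = 12 + 2 + 6 + 13 + 16 + 13 + 11 + 8 + 12 = 93
Number of machines = 4
Ideal balanced load = 93 / 4 = 23.25

23.25


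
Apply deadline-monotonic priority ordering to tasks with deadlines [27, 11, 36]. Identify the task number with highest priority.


Sort tasks by relative deadline (ascending):
  Task 2: deadline = 11
  Task 1: deadline = 27
  Task 3: deadline = 36
Priority order (highest first): [2, 1, 3]
Highest priority task = 2

2


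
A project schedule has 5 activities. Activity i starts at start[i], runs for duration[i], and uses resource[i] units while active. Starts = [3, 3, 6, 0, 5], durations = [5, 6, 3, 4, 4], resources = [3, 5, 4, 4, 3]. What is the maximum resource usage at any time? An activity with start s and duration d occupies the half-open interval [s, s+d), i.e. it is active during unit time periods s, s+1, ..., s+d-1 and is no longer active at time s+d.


Each activity i is active on [start_i, start_i + duration_i).
Compute total resource usage per time slot:
  t=0: active resources = [4], total = 4
  t=1: active resources = [4], total = 4
  t=2: active resources = [4], total = 4
  t=3: active resources = [3, 5, 4], total = 12
  t=4: active resources = [3, 5], total = 8
  t=5: active resources = [3, 5, 3], total = 11
  t=6: active resources = [3, 5, 4, 3], total = 15
  t=7: active resources = [3, 5, 4, 3], total = 15
  t=8: active resources = [5, 4, 3], total = 12
Peak resource demand = 15

15


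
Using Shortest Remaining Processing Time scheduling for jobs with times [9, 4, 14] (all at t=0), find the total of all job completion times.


Since all jobs arrive at t=0, SRPT equals SPT ordering.
SPT order: [4, 9, 14]
Completion times:
  Job 1: p=4, C=4
  Job 2: p=9, C=13
  Job 3: p=14, C=27
Total completion time = 4 + 13 + 27 = 44

44


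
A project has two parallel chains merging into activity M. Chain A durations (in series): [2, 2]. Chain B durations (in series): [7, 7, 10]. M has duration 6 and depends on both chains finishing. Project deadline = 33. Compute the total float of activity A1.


Forward pass: ES(A1) = sum of predecessors on chain A = 0
EF = ES + duration = 0 + 2 = 2
Backward pass: LF(M) = deadline = 33; LS(M) = 33 - 6 = 27
LF(A1) = LS(M) - sum(successors on chain A) = 27 - 2 = 25
LS = LF - duration = 25 - 2 = 23
Total float = LS - ES = 23 - 0 = 23

23


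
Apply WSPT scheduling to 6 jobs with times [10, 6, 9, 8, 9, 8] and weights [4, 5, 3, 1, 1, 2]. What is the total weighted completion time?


Compute p/w ratios and sort ascending (WSPT): [(6, 5), (10, 4), (9, 3), (8, 2), (8, 1), (9, 1)]
Compute weighted completion times:
  Job (p=6,w=5): C=6, w*C=5*6=30
  Job (p=10,w=4): C=16, w*C=4*16=64
  Job (p=9,w=3): C=25, w*C=3*25=75
  Job (p=8,w=2): C=33, w*C=2*33=66
  Job (p=8,w=1): C=41, w*C=1*41=41
  Job (p=9,w=1): C=50, w*C=1*50=50
Total weighted completion time = 326

326


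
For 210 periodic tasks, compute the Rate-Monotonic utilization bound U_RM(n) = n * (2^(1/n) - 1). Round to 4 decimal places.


Compute 2^(1/210) = 1.0033061542
Subtract 1: 1.0033061542 - 1 = 0.0033061542
Multiply by n: 210 * 0.0033061542 = 0.6942923820
Round to 4 dp: 0.6943

0.6943


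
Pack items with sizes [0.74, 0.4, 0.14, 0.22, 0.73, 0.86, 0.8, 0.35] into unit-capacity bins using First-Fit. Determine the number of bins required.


Place items sequentially using First-Fit:
  Item 0.74 -> new Bin 1
  Item 0.4 -> new Bin 2
  Item 0.14 -> Bin 1 (now 0.88)
  Item 0.22 -> Bin 2 (now 0.62)
  Item 0.73 -> new Bin 3
  Item 0.86 -> new Bin 4
  Item 0.8 -> new Bin 5
  Item 0.35 -> Bin 2 (now 0.97)
Total bins used = 5

5


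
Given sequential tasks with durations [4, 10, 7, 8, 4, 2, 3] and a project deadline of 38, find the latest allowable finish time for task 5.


LF(activity 5) = deadline - sum of successor durations
Successors: activities 6 through 7 with durations [2, 3]
Sum of successor durations = 5
LF = 38 - 5 = 33

33


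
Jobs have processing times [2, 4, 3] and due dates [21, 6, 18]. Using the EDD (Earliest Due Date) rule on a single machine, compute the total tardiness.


Sort by due date (EDD order): [(4, 6), (3, 18), (2, 21)]
Compute completion times and tardiness:
  Job 1: p=4, d=6, C=4, tardiness=max(0,4-6)=0
  Job 2: p=3, d=18, C=7, tardiness=max(0,7-18)=0
  Job 3: p=2, d=21, C=9, tardiness=max(0,9-21)=0
Total tardiness = 0

0


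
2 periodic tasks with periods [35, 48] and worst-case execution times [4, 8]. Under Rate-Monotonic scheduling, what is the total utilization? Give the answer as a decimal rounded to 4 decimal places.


Compute individual utilizations (exact fractions):
  Task 1: C/T = 4/35 (approx. 0.1143)
  Task 2: C/T = 8/48 = 1/6 (approx. 0.1667)
Total utilization U = 4/35 + 1/6 = 59/210
Rounded to 4 decimal places: U = 0.2810
RM (Liu & Layland) bound for 2 tasks = 0.828427; compare with U = 59/210 (approx. 0.280952)
U <= bound, so schedulable by RM sufficient condition.

0.2810


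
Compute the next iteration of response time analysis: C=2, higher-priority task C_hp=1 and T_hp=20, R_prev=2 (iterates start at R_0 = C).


R_next = C + ceil(R_prev / T_hp) * C_hp
ceil(2 / 20) = ceil(0.1) = 1
Interference = 1 * 1 = 1
R_next = 2 + 1 = 3

3


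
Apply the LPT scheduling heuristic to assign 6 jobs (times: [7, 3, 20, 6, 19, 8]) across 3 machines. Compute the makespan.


Sort jobs in decreasing order (LPT): [20, 19, 8, 7, 6, 3]
Assign each job to the least loaded machine:
  Machine 1: jobs [20], load = 20
  Machine 2: jobs [19, 3], load = 22
  Machine 3: jobs [8, 7, 6], load = 21
Makespan = max load = 22

22


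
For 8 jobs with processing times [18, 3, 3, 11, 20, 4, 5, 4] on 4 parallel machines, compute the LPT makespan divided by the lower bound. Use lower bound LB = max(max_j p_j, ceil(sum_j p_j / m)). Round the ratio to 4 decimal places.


LPT order: [20, 18, 11, 5, 4, 4, 3, 3]
Machine loads after assignment: [20, 18, 14, 16]
LPT makespan = 20
Lower bound = max(max_job, ceil(total/4)) = max(20, 17) = 20
Ratio = 20 / 20 = 1.0

1.0


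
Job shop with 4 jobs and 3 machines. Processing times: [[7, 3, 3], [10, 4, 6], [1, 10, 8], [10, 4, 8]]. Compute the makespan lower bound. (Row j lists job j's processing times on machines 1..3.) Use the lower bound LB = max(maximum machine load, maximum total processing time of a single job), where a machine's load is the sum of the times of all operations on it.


Machine loads:
  Machine 1: 7 + 10 + 1 + 10 = 28
  Machine 2: 3 + 4 + 10 + 4 = 21
  Machine 3: 3 + 6 + 8 + 8 = 25
Max machine load = 28
Job totals:
  Job 1: 13
  Job 2: 20
  Job 3: 19
  Job 4: 22
Max job total = 22
Lower bound = max(28, 22) = 28

28


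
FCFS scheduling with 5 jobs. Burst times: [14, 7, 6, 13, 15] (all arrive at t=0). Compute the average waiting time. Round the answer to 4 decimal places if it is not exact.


FCFS order (as given): [14, 7, 6, 13, 15]
Waiting times:
  Job 1: wait = 0
  Job 2: wait = 14
  Job 3: wait = 21
  Job 4: wait = 27
  Job 5: wait = 40
Sum of waiting times = 102
Average waiting time = 102/5 = 20.4

20.4


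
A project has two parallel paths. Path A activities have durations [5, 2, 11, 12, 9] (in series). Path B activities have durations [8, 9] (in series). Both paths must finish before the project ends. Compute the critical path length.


Path A total = 5 + 2 + 11 + 12 + 9 = 39
Path B total = 8 + 9 = 17
Critical path = longest path = max(39, 17) = 39

39


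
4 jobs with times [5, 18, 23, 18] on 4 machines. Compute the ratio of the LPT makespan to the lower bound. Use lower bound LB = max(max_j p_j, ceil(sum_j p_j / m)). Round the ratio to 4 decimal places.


LPT order: [23, 18, 18, 5]
Machine loads after assignment: [23, 18, 18, 5]
LPT makespan = 23
Lower bound = max(max_job, ceil(total/4)) = max(23, 16) = 23
Ratio = 23 / 23 = 1.0

1.0


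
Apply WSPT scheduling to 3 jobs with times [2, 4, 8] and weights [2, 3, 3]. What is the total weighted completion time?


Compute p/w ratios and sort ascending (WSPT): [(2, 2), (4, 3), (8, 3)]
Compute weighted completion times:
  Job (p=2,w=2): C=2, w*C=2*2=4
  Job (p=4,w=3): C=6, w*C=3*6=18
  Job (p=8,w=3): C=14, w*C=3*14=42
Total weighted completion time = 64

64


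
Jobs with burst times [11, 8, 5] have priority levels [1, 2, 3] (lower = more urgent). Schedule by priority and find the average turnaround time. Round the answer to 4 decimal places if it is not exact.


Sort by priority (ascending = highest first):
Order: [(1, 11), (2, 8), (3, 5)]
Completion times:
  Priority 1, burst=11, C=11
  Priority 2, burst=8, C=19
  Priority 3, burst=5, C=24
Average turnaround = 54/3 = 18.0

18.0


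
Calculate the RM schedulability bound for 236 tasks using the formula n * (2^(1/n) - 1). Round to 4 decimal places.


Compute 2^(1/236) = 1.0029413817
Subtract 1: 1.0029413817 - 1 = 0.0029413817
Multiply by n: 236 * 0.0029413817 = 0.6941660812
Round to 4 dp: 0.6942

0.6942


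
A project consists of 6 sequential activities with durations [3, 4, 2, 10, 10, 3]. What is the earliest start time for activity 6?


Activity 6 starts after activities 1 through 5 complete.
Predecessor durations: [3, 4, 2, 10, 10]
ES = 3 + 4 + 2 + 10 + 10 = 29

29


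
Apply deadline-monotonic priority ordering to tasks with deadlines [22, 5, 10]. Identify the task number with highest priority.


Sort tasks by relative deadline (ascending):
  Task 2: deadline = 5
  Task 3: deadline = 10
  Task 1: deadline = 22
Priority order (highest first): [2, 3, 1]
Highest priority task = 2

2


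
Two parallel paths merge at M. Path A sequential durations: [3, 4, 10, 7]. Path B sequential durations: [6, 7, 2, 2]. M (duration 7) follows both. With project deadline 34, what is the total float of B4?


Forward pass: ES(B4) = sum of predecessors on chain B = 15
EF = ES + duration = 15 + 2 = 17
Backward pass: LF(M) = deadline = 34; LS(M) = 34 - 7 = 27
LF(B4) = LS(M) - sum(successors on chain B) = 27 - 0 = 27
LS = LF - duration = 27 - 2 = 25
Total float = LS - ES = 25 - 15 = 10

10
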